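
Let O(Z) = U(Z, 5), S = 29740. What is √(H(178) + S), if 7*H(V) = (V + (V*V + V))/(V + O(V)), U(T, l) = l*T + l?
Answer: 2*√419506587745/7511 ≈ 172.47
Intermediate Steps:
U(T, l) = l + T*l (U(T, l) = T*l + l = l + T*l)
O(Z) = 5 + 5*Z (O(Z) = 5*(1 + Z) = 5 + 5*Z)
H(V) = (V² + 2*V)/(7*(5 + 6*V)) (H(V) = ((V + (V*V + V))/(V + (5 + 5*V)))/7 = ((V + (V² + V))/(5 + 6*V))/7 = ((V + (V + V²))/(5 + 6*V))/7 = ((V² + 2*V)/(5 + 6*V))/7 = (V² + 2*V)/(7*(5 + 6*V)))
√(H(178) + S) = √((⅐)*178*(2 + 178)/(5 + 6*178) + 29740) = √((⅐)*178*180/(5 + 1068) + 29740) = √((⅐)*178*180/1073 + 29740) = √((⅐)*178*(1/1073)*180 + 29740) = √(32040/7511 + 29740) = √(223409180/7511) = 2*√419506587745/7511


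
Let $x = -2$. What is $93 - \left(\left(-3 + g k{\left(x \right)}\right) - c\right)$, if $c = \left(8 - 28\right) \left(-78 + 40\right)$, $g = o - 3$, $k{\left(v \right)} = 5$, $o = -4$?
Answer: $891$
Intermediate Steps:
$g = -7$ ($g = -4 - 3 = -7$)
$c = 760$ ($c = \left(-20\right) \left(-38\right) = 760$)
$93 - \left(\left(-3 + g k{\left(x \right)}\right) - c\right) = 93 - \left(\left(-3 - 35\right) - 760\right) = 93 - \left(-38 - 760\right) = 93 - -798 = 93 + 798 = 891$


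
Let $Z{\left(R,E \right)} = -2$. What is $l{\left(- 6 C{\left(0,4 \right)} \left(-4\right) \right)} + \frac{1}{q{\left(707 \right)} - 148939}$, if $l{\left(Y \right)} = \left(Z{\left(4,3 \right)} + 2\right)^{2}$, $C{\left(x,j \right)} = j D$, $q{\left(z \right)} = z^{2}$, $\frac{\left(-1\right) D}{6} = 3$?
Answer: $\frac{1}{350910} \approx 2.8497 \cdot 10^{-6}$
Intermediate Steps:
$D = -18$ ($D = \left(-6\right) 3 = -18$)
$C{\left(x,j \right)} = - 18 j$ ($C{\left(x,j \right)} = j \left(-18\right) = - 18 j$)
$l{\left(Y \right)} = 0$ ($l{\left(Y \right)} = \left(-2 + 2\right)^{2} = 0^{2} = 0$)
$l{\left(- 6 C{\left(0,4 \right)} \left(-4\right) \right)} + \frac{1}{q{\left(707 \right)} - 148939} = 0 + \frac{1}{707^{2} - 148939} = 0 + \frac{1}{499849 - 148939} = 0 + \frac{1}{350910} = \frac{1}{350910}$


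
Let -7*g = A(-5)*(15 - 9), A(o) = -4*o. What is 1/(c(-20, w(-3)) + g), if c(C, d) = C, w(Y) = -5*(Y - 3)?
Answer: -7/260 ≈ -0.026923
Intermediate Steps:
w(Y) = 15 - 5*Y (w(Y) = -5*(-3 + Y) = 15 - 5*Y)
g = -120/7 (g = -(-4*(-5))*(15 - 9)/7 = -20*6/7 = -⅐*120 = -120/7 ≈ -17.143)
1/(c(-20, w(-3)) + g) = 1/(-20 - 120/7) = 1/(-260/7) = -7/260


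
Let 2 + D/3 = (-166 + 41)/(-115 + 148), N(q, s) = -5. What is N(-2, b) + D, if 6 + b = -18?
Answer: -246/11 ≈ -22.364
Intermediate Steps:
b = -24 (b = -6 - 18 = -24)
D = -191/11 (D = -6 + 3*((-166 + 41)/(-115 + 148)) = -6 + 3*(-125/33) = -6 - 125/11 = -191/11 ≈ -17.364)
N(-2, b) + D = -5 - 191/11 = -246/11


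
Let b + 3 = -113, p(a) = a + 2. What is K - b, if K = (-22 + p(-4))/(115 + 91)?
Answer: 11936/103 ≈ 115.88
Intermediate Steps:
p(a) = 2 + a
b = -116 (b = -3 - 113 = -116)
K = -12/103 (K = (-22 + (2 - 4))/(115 + 91) = (-22 - 2)/206 = -24*1/206 = -12/103 ≈ -0.11650)
K - b = -12/103 - 1*(-116) = -12/103 + 116 = 11936/103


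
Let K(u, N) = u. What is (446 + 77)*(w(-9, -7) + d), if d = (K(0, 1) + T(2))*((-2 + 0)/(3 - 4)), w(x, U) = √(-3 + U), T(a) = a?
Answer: 2092 + 523*I*√10 ≈ 2092.0 + 1653.9*I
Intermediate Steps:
d = 4 (d = (0 + 2)*((-2 + 0)/(3 - 4)) = 2*(-2/(-1)) = 2*(-2*(-1)) = 2*2 = 4)
(446 + 77)*(w(-9, -7) + d) = (446 + 77)*(√(-3 - 7) + 4) = 523*(√(-10) + 4) = 523*(I*√10 + 4) = 523*(4 + I*√10) = 2092 + 523*I*√10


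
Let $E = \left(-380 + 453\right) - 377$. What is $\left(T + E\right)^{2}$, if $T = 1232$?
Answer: $861184$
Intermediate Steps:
$E = -304$ ($E = 73 - 377 = -304$)
$\left(T + E\right)^{2} = \left(1232 - 304\right)^{2} = 928^{2} = 861184$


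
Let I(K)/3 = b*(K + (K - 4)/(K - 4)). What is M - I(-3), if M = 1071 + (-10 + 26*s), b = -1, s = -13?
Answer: 717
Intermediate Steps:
M = 723 (M = 1071 + (-10 + 26*(-13)) = 1071 + (-10 - 338) = 1071 - 348 = 723)
I(K) = -3 - 3*K (I(K) = 3*(-(K + (K - 4)/(K - 4))) = 3*(-(K + (-4 + K)/(-4 + K))) = 3*(-(K + 1)) = 3*(-(1 + K)) = 3*(-1 - K) = -3 - 3*K)
M - I(-3) = 723 - (-3 - 3*(-3)) = 723 - (-3 + 9) = 723 - 1*6 = 723 - 6 = 717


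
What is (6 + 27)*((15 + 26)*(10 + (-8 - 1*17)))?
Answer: -20295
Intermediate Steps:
(6 + 27)*((15 + 26)*(10 + (-8 - 1*17))) = 33*(41*(10 + (-8 - 17))) = 33*(41*(10 - 25)) = 33*(41*(-15)) = 33*(-615) = -20295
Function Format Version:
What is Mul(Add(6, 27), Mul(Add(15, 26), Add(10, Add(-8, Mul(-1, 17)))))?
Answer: -20295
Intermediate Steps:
Mul(Add(6, 27), Mul(Add(15, 26), Add(10, Add(-8, Mul(-1, 17))))) = Mul(33, Mul(41, Add(10, Add(-8, -17)))) = Mul(33, Mul(41, Add(10, -25))) = Mul(33, Mul(41, -15)) = Mul(33, -615) = -20295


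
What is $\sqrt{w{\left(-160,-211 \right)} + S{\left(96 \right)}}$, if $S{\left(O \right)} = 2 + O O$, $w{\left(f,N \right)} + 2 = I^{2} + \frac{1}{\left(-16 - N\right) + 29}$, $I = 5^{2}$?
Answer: $\frac{\sqrt{30861390}}{56} \approx 99.202$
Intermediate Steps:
$I = 25$
$w{\left(f,N \right)} = 623 + \frac{1}{13 - N}$ ($w{\left(f,N \right)} = -2 + \left(25^{2} + \frac{1}{\left(-16 - N\right) + 29}\right) = -2 + \left(625 + \frac{1}{13 - N}\right) = 623 + \frac{1}{13 - N}$)
$S{\left(O \right)} = 2 + O^{2}$
$\sqrt{w{\left(-160,-211 \right)} + S{\left(96 \right)}} = \sqrt{\frac{-8100 + 623 \left(-211\right)}{-13 - 211} + \left(2 + 96^{2}\right)} = \sqrt{\frac{-8100 - 131453}{-224} + \left(2 + 9216\right)} = \sqrt{\left(- \frac{1}{224}\right) \left(-139553\right) + 9218} = \sqrt{\frac{139553}{224} + 9218} = \sqrt{\frac{2204385}{224}} = \frac{\sqrt{30861390}}{56}$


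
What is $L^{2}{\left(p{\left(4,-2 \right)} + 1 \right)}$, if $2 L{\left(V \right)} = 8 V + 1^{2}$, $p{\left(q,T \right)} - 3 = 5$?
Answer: $\frac{5329}{4} \approx 1332.3$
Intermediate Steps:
$p{\left(q,T \right)} = 8$ ($p{\left(q,T \right)} = 3 + 5 = 8$)
$L{\left(V \right)} = \frac{1}{2} + 4 V$ ($L{\left(V \right)} = \frac{8 V + 1^{2}}{2} = \frac{8 V + 1}{2} = \frac{1 + 8 V}{2} = \frac{1}{2} + 4 V$)
$L^{2}{\left(p{\left(4,-2 \right)} + 1 \right)} = \left(\frac{1}{2} + 4 \left(8 + 1\right)\right)^{2} = \left(\frac{1}{2} + 4 \cdot 9\right)^{2} = \left(\frac{1}{2} + 36\right)^{2} = \left(\frac{73}{2}\right)^{2} = \frac{5329}{4}$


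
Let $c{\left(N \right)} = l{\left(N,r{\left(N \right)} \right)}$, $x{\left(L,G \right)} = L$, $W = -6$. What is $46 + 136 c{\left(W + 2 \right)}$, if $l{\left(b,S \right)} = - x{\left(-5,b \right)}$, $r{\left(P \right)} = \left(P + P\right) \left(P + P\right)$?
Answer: $726$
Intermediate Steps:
$r{\left(P \right)} = 4 P^{2}$ ($r{\left(P \right)} = 2 P 2 P = 4 P^{2}$)
$l{\left(b,S \right)} = 5$ ($l{\left(b,S \right)} = \left(-1\right) \left(-5\right) = 5$)
$c{\left(N \right)} = 5$
$46 + 136 c{\left(W + 2 \right)} = 46 + 136 \cdot 5 = 46 + 680 = 726$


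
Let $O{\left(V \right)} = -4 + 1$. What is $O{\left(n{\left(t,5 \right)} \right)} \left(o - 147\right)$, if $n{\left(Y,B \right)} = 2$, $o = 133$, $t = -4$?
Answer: $42$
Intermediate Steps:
$O{\left(V \right)} = -3$
$O{\left(n{\left(t,5 \right)} \right)} \left(o - 147\right) = - 3 \left(133 - 147\right) = \left(-3\right) \left(-14\right) = 42$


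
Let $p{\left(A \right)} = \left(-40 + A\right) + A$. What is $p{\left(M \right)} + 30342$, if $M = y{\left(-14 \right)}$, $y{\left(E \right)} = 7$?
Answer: $30316$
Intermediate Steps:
$M = 7$
$p{\left(A \right)} = -40 + 2 A$
$p{\left(M \right)} + 30342 = \left(-40 + 2 \cdot 7\right) + 30342 = \left(-40 + 14\right) + 30342 = -26 + 30342 = 30316$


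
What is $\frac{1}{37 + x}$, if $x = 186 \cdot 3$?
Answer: $\frac{1}{595} \approx 0.0016807$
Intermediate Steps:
$x = 558$
$\frac{1}{37 + x} = \frac{1}{37 + 558} = \frac{1}{595}$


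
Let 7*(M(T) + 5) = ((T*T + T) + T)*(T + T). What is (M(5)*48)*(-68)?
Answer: -146880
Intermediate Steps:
M(T) = -5 + 2*T*(T**2 + 2*T)/7 (M(T) = -5 + (((T*T + T) + T)*(T + T))/7 = -5 + (((T**2 + T) + T)*(2*T))/7 = -5 + (((T + T**2) + T)*(2*T))/7 = -5 + ((T**2 + 2*T)*(2*T))/7 = -5 + (2*T*(T**2 + 2*T))/7 = -5 + 2*T*(T**2 + 2*T)/7)
(M(5)*48)*(-68) = ((-5 + (2/7)*5**3 + (4/7)*5**2)*48)*(-68) = ((-5 + (2/7)*125 + (4/7)*25)*48)*(-68) = ((-5 + 250/7 + 100/7)*48)*(-68) = (45*48)*(-68) = 2160*(-68) = -146880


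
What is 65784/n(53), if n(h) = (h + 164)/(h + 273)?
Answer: 21445584/217 ≈ 98828.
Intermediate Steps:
n(h) = (164 + h)/(273 + h)
65784/n(53) = 65784/(((164 + 53)/(273 + 53))) = 65784/((217/326)) = 65784/(((1/326)*217)) = 65784/(217/326) = 65784*(326/217) = 21445584/217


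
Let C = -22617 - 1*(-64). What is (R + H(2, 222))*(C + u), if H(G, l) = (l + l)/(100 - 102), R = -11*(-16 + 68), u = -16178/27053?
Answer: 484453134678/27053 ≈ 1.7908e+7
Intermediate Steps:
u = -16178/27053 (u = -16178*1/27053 = -16178/27053 ≈ -0.59801)
R = -572 (R = -11*52 = -572)
H(G, l) = -l (H(G, l) = (2*l)/(-2) = (2*l)*(-½) = -l)
C = -22553 (C = -22617 + 64 = -22553)
(R + H(2, 222))*(C + u) = (-572 - 1*222)*(-22553 - 16178/27053) = (-572 - 222)*(-610142487/27053) = -794*(-610142487/27053) = 484453134678/27053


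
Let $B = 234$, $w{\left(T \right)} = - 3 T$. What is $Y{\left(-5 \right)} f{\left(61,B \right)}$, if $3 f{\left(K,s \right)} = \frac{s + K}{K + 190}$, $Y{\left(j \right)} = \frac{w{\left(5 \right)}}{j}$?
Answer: $\frac{295}{251} \approx 1.1753$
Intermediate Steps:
$Y{\left(j \right)} = - \frac{15}{j}$ ($Y{\left(j \right)} = \frac{\left(-3\right) 5}{j} = - \frac{15}{j}$)
$f{\left(K,s \right)} = \frac{K + s}{3 \left(190 + K\right)}$ ($f{\left(K,s \right)} = \frac{\left(s + K\right) \frac{1}{K + 190}}{3} = \frac{\left(K + s\right) \frac{1}{190 + K}}{3} = \frac{\frac{1}{190 + K} \left(K + s\right)}{3} = \frac{K + s}{3 \left(190 + K\right)}$)
$Y{\left(-5 \right)} f{\left(61,B \right)} = - \frac{15}{-5} \frac{61 + 234}{3 \left(190 + 61\right)} = \left(-15\right) \left(- \frac{1}{5}\right) \frac{1}{3} \cdot \frac{1}{251} \cdot 295 = 3 \cdot \frac{1}{3} \cdot \frac{1}{251} \cdot 295 = 3 \cdot \frac{295}{753} = \frac{295}{251}$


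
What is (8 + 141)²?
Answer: 22201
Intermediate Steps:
(8 + 141)² = 149² = 22201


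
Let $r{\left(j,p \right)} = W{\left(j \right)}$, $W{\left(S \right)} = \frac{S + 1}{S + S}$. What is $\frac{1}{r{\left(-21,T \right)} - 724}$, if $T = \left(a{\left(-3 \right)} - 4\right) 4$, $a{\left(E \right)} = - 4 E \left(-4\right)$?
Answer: $- \frac{21}{15194} \approx -0.0013821$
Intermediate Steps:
$a{\left(E \right)} = 16 E$
$T = -208$ ($T = \left(16 \left(-3\right) - 4\right) 4 = \left(-48 - 4\right) 4 = \left(-52\right) 4 = -208$)
$W{\left(S \right)} = \frac{1 + S}{2 S}$
$r{\left(j,p \right)} = \frac{1 + j}{2 j}$
$\frac{1}{r{\left(-21,T \right)} - 724} = \frac{1}{\frac{1 - 21}{2 \left(-21\right)} - 724} = \frac{1}{\frac{1}{2} \left(- \frac{1}{21}\right) \left(-20\right) - 724} = \frac{1}{\frac{10}{21} - 724} = \frac{1}{- \frac{15194}{21}} = - \frac{21}{15194}$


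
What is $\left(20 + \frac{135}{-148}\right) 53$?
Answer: $\frac{149725}{148} \approx 1011.7$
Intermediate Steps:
$\left(20 + \frac{135}{-148}\right) 53 = \left(20 + 135 \left(- \frac{1}{148}\right)\right) 53 = \left(20 - \frac{135}{148}\right) 53 = \frac{2825}{148} \cdot 53 = \frac{149725}{148}$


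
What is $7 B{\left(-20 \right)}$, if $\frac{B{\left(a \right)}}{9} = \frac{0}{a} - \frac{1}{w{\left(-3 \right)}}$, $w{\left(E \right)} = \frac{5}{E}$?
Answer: $\frac{189}{5} \approx 37.8$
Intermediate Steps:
$B{\left(a \right)} = \frac{27}{5}$ ($B{\left(a \right)} = 9 \left(\frac{0}{a} - \frac{1}{5 \frac{1}{-3}}\right) = 9 \left(0 - \frac{1}{5 \left(- \frac{1}{3}\right)}\right) = 9 \left(0 - \frac{1}{- \frac{5}{3}}\right) = 9 \left(0 - - \frac{3}{5}\right) = 9 \left(0 + \frac{3}{5}\right) = 9 \cdot \frac{3}{5} = \frac{27}{5}$)
$7 B{\left(-20 \right)} = 7 \cdot \frac{27}{5} = \frac{189}{5}$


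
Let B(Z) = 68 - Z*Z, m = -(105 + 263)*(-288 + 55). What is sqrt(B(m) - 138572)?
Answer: 2*I*sqrt(1838043010) ≈ 85745.0*I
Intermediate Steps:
m = 85744 (m = -368*(-233) = -1*(-85744) = 85744)
B(Z) = 68 - Z**2
sqrt(B(m) - 138572) = sqrt((68 - 1*85744**2) - 138572) = sqrt((68 - 1*7352033536) - 138572) = sqrt((68 - 7352033536) - 138572) = sqrt(-7352033468 - 138572) = sqrt(-7352172040) = 2*I*sqrt(1838043010)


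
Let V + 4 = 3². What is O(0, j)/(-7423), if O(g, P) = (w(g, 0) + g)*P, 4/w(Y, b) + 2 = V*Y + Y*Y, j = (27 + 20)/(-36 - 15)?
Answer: -94/378573 ≈ -0.00024830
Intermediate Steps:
j = -47/51 (j = 47/(-51) = 47*(-1/51) = -47/51 ≈ -0.92157)
V = 5 (V = -4 + 3² = -4 + 9 = 5)
w(Y, b) = 4/(-2 + Y² + 5*Y) (w(Y, b) = 4/(-2 + (5*Y + Y*Y)) = 4/(-2 + (5*Y + Y²)) = 4/(-2 + (Y² + 5*Y)) = 4/(-2 + Y² + 5*Y))
O(g, P) = P*(g + 4/(-2 + g² + 5*g)) (O(g, P) = (4/(-2 + g² + 5*g) + g)*P = (g + 4/(-2 + g² + 5*g))*P = P*(g + 4/(-2 + g² + 5*g)))
O(0, j)/(-7423) = -47*(0 + 4/(-2 + 0² + 5*0))/51/(-7423) = -47*(0 + 4/(-2 + 0 + 0))/51*(-1/7423) = -47*(0 + 4/(-2))/51*(-1/7423) = -47*(0 + 4*(-½))/51*(-1/7423) = -47*(0 - 2)/51*(-1/7423) = -47/51*(-2)*(-1/7423) = (94/51)*(-1/7423) = -94/378573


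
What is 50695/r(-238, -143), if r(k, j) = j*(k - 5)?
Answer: 50695/34749 ≈ 1.4589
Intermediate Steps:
r(k, j) = j*(-5 + k)
50695/r(-238, -143) = 50695/((-143*(-5 - 238))) = 50695/((-143*(-243))) = 50695/34749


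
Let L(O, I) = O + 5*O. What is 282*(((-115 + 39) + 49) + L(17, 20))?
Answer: 21150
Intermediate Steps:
L(O, I) = 6*O
282*(((-115 + 39) + 49) + L(17, 20)) = 282*(((-115 + 39) + 49) + 6*17) = 282*((-76 + 49) + 102) = 282*(-27 + 102) = 282*75 = 21150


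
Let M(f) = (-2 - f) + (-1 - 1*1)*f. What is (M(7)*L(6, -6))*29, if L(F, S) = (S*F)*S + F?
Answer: -148074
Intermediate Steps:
L(F, S) = F + F*S**2 (L(F, S) = (F*S)*S + F = F*S**2 + F = F + F*S**2)
M(f) = -2 - 3*f (M(f) = (-2 - f) + (-1 - 1)*f = (-2 - f) - 2*f = -2 - 3*f)
(M(7)*L(6, -6))*29 = ((-2 - 3*7)*(6*(1 + (-6)**2)))*29 = ((-2 - 21)*(6*(1 + 36)))*29 = -138*37*29 = -23*222*29 = -5106*29 = -148074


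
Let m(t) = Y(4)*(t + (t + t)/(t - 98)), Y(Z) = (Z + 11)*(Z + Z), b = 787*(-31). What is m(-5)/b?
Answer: 60600/2512891 ≈ 0.024116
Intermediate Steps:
b = -24397
Y(Z) = 2*Z*(11 + Z) (Y(Z) = (11 + Z)*(2*Z) = 2*Z*(11 + Z))
m(t) = 120*t + 240*t/(-98 + t) (m(t) = (2*4*(11 + 4))*(t + (t + t)/(t - 98)) = (2*4*15)*(t + (2*t)/(-98 + t)) = 120*(t + 2*t/(-98 + t)) = 120*t + 240*t/(-98 + t))
m(-5)/b = (120*(-5)*(-96 - 5)/(-98 - 5))/(-24397) = (120*(-5)*(-101)/(-103))*(-1/24397) = (120*(-5)*(-1/103)*(-101))*(-1/24397) = -60600/103*(-1/24397) = 60600/2512891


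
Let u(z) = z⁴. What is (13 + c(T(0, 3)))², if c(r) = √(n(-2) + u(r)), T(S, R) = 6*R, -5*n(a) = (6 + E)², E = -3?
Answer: 525716/5 + 78*√291595/5 ≈ 1.1357e+5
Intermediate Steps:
n(a) = -9/5 (n(a) = -(6 - 3)²/5 = -⅕*3² = -⅕*9 = -9/5)
c(r) = √(-9/5 + r⁴)
(13 + c(T(0, 3)))² = (13 + √(-45 + 25*(6*3)⁴)/5)² = (13 + √(-45 + 25*18⁴)/5)² = (13 + √(-45 + 25*104976)/5)² = (13 + √(-45 + 2624400)/5)² = (13 + √2624355/5)² = (13 + (3*√291595)/5)² = (13 + 3*√291595/5)²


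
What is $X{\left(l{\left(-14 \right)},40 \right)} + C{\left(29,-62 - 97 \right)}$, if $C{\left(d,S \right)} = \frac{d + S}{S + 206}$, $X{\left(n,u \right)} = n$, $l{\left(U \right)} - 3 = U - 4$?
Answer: $- \frac{835}{47} \approx -17.766$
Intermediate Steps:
$l{\left(U \right)} = -1 + U$ ($l{\left(U \right)} = 3 + \left(U - 4\right) = 3 + \left(-4 + U\right) = -1 + U$)
$C{\left(d,S \right)} = \frac{S + d}{206 + S}$
$X{\left(l{\left(-14 \right)},40 \right)} + C{\left(29,-62 - 97 \right)} = \left(-1 - 14\right) + \frac{\left(-62 - 97\right) + 29}{206 - 159} = -15 + \frac{\left(-62 - 97\right) + 29}{206 - 159} = -15 + \frac{-159 + 29}{206 - 159} = -15 + \frac{1}{47} \left(-130\right) = -15 - \frac{130}{47} = - \frac{835}{47}$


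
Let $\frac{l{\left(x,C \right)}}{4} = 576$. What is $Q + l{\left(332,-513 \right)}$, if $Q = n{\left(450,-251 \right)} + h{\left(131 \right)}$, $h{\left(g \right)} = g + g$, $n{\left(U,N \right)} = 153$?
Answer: $2719$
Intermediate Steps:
$h{\left(g \right)} = 2 g$
$l{\left(x,C \right)} = 2304$ ($l{\left(x,C \right)} = 4 \cdot 576 = 2304$)
$Q = 415$ ($Q = 153 + 2 \cdot 131 = 153 + 262 = 415$)
$Q + l{\left(332,-513 \right)} = 415 + 2304 = 2719$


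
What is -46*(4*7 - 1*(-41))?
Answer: -3174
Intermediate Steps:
-46*(4*7 - 1*(-41)) = -46*(28 + 41) = -46*69 = -3174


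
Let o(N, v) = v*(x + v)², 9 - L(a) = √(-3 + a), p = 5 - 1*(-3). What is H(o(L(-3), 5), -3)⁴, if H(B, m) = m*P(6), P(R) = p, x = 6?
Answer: 331776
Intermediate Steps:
p = 8 (p = 5 + 3 = 8)
P(R) = 8
L(a) = 9 - √(-3 + a)
o(N, v) = v*(6 + v)²
H(B, m) = 8*m (H(B, m) = m*8 = 8*m)
H(o(L(-3), 5), -3)⁴ = (8*(-3))⁴ = (-24)⁴ = 331776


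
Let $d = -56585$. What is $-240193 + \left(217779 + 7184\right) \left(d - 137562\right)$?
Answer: $-43676131754$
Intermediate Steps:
$-240193 + \left(217779 + 7184\right) \left(d - 137562\right) = -240193 + \left(217779 + 7184\right) \left(-56585 - 137562\right) = -240193 + 224963 \left(-194147\right) = -240193 - 43675891561 = -43676131754$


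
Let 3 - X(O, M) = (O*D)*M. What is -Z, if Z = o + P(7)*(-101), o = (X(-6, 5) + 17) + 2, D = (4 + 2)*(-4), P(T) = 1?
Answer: 799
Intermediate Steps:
D = -24 (D = 6*(-4) = -24)
X(O, M) = 3 + 24*M*O (X(O, M) = 3 - O*(-24)*M = 3 - (-24*O)*M = 3 - (-24)*M*O = 3 + 24*M*O)
o = -698 (o = ((3 + 24*5*(-6)) + 17) + 2 = ((3 - 720) + 17) + 2 = (-717 + 17) + 2 = -700 + 2 = -698)
Z = -799 (Z = -698 + 1*(-101) = -698 - 101 = -799)
-Z = -1*(-799) = 799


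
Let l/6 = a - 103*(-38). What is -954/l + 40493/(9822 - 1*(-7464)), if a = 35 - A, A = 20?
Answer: 156348523/67916694 ≈ 2.3021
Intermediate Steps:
a = 15 (a = 35 - 1*20 = 35 - 20 = 15)
l = 23574 (l = 6*(15 - 103*(-38)) = 6*(15 + 3914) = 6*3929 = 23574)
-954/l + 40493/(9822 - 1*(-7464)) = -954/23574 + 40493/(9822 - 1*(-7464)) = -954*1/23574 + 40493/(9822 + 7464) = -159/3929 + 40493/17286 = 156348523/67916694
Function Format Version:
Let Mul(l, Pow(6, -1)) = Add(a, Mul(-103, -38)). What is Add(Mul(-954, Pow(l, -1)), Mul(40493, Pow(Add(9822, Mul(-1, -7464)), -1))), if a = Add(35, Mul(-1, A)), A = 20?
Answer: Rational(156348523, 67916694) ≈ 2.3021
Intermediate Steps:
a = 15 (a = Add(35, Mul(-1, 20)) = Add(35, -20) = 15)
l = 23574 (l = Mul(6, Add(15, Mul(-103, -38))) = Mul(6, Add(15, 3914)) = Mul(6, 3929) = 23574)
Add(Mul(-954, Pow(l, -1)), Mul(40493, Pow(Add(9822, Mul(-1, -7464)), -1))) = Add(Mul(-954, Pow(23574, -1)), Mul(40493, Pow(Add(9822, Mul(-1, -7464)), -1))) = Add(Mul(-954, Rational(1, 23574)), Mul(40493, Pow(Add(9822, 7464), -1))) = Add(Rational(-159, 3929), Mul(40493, Pow(17286, -1))) = Add(Rational(-159, 3929), Mul(40493, Rational(1, 17286))) = Add(Rational(-159, 3929), Rational(40493, 17286)) = Rational(156348523, 67916694)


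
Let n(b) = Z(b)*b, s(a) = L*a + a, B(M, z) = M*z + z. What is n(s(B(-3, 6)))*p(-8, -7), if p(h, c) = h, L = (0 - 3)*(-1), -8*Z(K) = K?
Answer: 2304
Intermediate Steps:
Z(K) = -K/8
L = 3 (L = -3*(-1) = 3)
B(M, z) = z + M*z
s(a) = 4*a (s(a) = 3*a + a = 4*a)
n(b) = -b**2/8 (n(b) = (-b/8)*b = -b**2/8)
n(s(B(-3, 6)))*p(-8, -7) = -576*(1 - 3)**2/8*(-8) = -(4*(6*(-2)))**2/8*(-8) = -(4*(-12))**2/8*(-8) = -1/8*(-48)**2*(-8) = -1/8*2304*(-8) = -288*(-8) = 2304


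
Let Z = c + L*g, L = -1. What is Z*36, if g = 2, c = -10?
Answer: -432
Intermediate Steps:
Z = -12 (Z = -10 - 1*2 = -10 - 2 = -12)
Z*36 = -12*36 = -432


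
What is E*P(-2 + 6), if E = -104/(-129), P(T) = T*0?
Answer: 0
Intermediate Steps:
P(T) = 0
E = 104/129 (E = -104*(-1/129) = 104/129 ≈ 0.80620)
E*P(-2 + 6) = (104/129)*0 = 0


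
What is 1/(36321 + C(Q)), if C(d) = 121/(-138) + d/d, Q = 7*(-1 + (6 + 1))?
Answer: 138/5012315 ≈ 2.7532e-5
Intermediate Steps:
Q = 42 (Q = 7*(-1 + 7) = 7*6 = 42)
C(d) = 17/138 (C(d) = 121*(-1/138) + 1 = -121/138 + 1 = 17/138)
1/(36321 + C(Q)) = 1/(36321 + 17/138) = 1/(5012315/138) = 138/5012315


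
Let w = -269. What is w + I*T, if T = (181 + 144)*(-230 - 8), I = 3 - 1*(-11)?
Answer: -1083169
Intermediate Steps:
I = 14 (I = 3 + 11 = 14)
T = -77350 (T = 325*(-238) = -77350)
w + I*T = -269 + 14*(-77350) = -269 - 1082900 = -1083169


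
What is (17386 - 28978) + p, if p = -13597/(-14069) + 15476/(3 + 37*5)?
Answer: -7610056836/661243 ≈ -11509.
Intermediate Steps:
p = 55072020/661243 (p = -13597*(-1/14069) + 15476/(3 + 185) = 13597/14069 + 15476/188 = 13597/14069 + 15476*(1/188) = 13597/14069 + 3869/47 = 55072020/661243 ≈ 83.286)
(17386 - 28978) + p = (17386 - 28978) + 55072020/661243 = -11592 + 55072020/661243 = -7610056836/661243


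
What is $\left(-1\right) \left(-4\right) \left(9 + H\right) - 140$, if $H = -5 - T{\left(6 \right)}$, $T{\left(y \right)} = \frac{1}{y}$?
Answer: $- \frac{374}{3} \approx -124.67$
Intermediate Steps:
$H = - \frac{31}{6}$ ($H = -5 - \frac{1}{6} = - \frac{31}{6} \approx -5.1667$)
$\left(-1\right) \left(-4\right) \left(9 + H\right) - 140 = \left(-1\right) \left(-4\right) \left(9 - \frac{31}{6}\right) - 140 = 4 \cdot \frac{23}{6} - 140 = \frac{46}{3} - 140 = - \frac{374}{3}$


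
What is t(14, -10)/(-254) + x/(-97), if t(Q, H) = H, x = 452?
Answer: -56919/12319 ≈ -4.6204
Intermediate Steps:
t(14, -10)/(-254) + x/(-97) = -10/(-254) + 452/(-97) = -10*(-1/254) + 452*(-1/97) = 5/127 - 452/97 = -56919/12319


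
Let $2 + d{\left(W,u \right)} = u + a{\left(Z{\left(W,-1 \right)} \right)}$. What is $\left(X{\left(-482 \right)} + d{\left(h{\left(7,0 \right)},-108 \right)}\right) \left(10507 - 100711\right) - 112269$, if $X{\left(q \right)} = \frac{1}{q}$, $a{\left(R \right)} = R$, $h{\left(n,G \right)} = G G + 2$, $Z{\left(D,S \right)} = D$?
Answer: $\frac{2320817985}{241} \approx 9.63 \cdot 10^{6}$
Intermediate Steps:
$h{\left(n,G \right)} = 2 + G^{2}$ ($h{\left(n,G \right)} = G^{2} + 2 = 2 + G^{2}$)
$d{\left(W,u \right)} = -2 + W + u$ ($d{\left(W,u \right)} = -2 + \left(u + W\right) = -2 + \left(W + u\right) = -2 + W + u$)
$\left(X{\left(-482 \right)} + d{\left(h{\left(7,0 \right)},-108 \right)}\right) \left(10507 - 100711\right) - 112269 = \left(\frac{1}{-482} - \left(108 + 0\right)\right) \left(10507 - 100711\right) - 112269 = \left(- \frac{1}{482} - 108\right) \left(-90204\right) - 112269 = \left(- \frac{52057}{482}\right) \left(-90204\right) - 112269 = \frac{2347874814}{241} - 112269 = \frac{2320817985}{241}$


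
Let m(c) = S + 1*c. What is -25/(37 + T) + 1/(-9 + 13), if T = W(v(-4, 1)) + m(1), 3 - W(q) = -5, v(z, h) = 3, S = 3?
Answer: -51/196 ≈ -0.26020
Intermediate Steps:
W(q) = 8 (W(q) = 3 - 1*(-5) = 3 + 5 = 8)
m(c) = 3 + c (m(c) = 3 + 1*c = 3 + c)
T = 12 (T = 8 + (3 + 1) = 8 + 4 = 12)
-25/(37 + T) + 1/(-9 + 13) = -25/(37 + 12) + 1/(-9 + 13) = -25/49 + 1/4 = -25*1/49 + ¼ = -25/49 + ¼ = -51/196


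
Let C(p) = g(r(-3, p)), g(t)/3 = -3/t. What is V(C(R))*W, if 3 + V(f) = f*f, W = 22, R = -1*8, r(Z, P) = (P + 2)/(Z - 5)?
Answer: 3102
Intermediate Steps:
r(Z, P) = (2 + P)/(-5 + Z)
g(t) = -9/t (g(t) = 3*(-3/t) = -9/t)
R = -8
C(p) = -9/(-¼ - p/8) (C(p) = -9*(-5 - 3)/(2 + p) = -9*(-8/(2 + p)) = -9/(-¼ - p/8))
V(f) = -3 + f² (V(f) = -3 + f*f = -3 + f²)
V(C(R))*W = (-3 + (72/(2 - 8))²)*22 = (-3 + (72/(-6))²)*22 = (-3 + (72*(-⅙))²)*22 = (-3 + (-12)²)*22 = (-3 + 144)*22 = 141*22 = 3102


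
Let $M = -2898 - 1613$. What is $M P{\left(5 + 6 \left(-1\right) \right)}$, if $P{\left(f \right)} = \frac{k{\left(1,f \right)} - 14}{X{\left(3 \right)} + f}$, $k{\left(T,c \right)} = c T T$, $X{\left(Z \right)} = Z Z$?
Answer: $\frac{67665}{8} \approx 8458.1$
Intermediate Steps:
$X{\left(Z \right)} = Z^{2}$
$k{\left(T,c \right)} = c T^{2}$ ($k{\left(T,c \right)} = T c T = c T^{2}$)
$M = -4511$ ($M = -2898 - 1613 = -4511$)
$P{\left(f \right)} = \frac{-14 + f}{9 + f}$ ($P{\left(f \right)} = \frac{f 1^{2} - 14}{3^{2} + f} = \frac{f 1 - 14}{9 + f} = \frac{f - 14}{9 + f} = \frac{-14 + f}{9 + f}$)
$M P{\left(5 + 6 \left(-1\right) \right)} = - 4511 \frac{-14 + \left(5 + 6 \left(-1\right)\right)}{9 + \left(5 + 6 \left(-1\right)\right)} = - 4511 \frac{-14 + \left(5 - 6\right)}{9 + \left(5 - 6\right)} = - 4511 \frac{-14 - 1}{9 - 1} = - 4511 \cdot \frac{1}{8} \left(-15\right) = \left(-4511\right) \left(- \frac{15}{8}\right) = \frac{67665}{8}$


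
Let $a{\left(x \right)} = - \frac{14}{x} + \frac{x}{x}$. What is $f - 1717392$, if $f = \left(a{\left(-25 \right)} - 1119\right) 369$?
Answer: $- \frac{53243184}{25} \approx -2.1297 \cdot 10^{6}$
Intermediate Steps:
$a{\left(x \right)} = 1 - \frac{14}{x}$ ($a{\left(x \right)} = - \frac{14}{x} + 1 = 1 - \frac{14}{x}$)
$f = - \frac{10308384}{25}$ ($f = \left(\frac{-14 - 25}{-25} - 1119\right) 369 = \left(\left(- \frac{1}{25}\right) \left(-39\right) - 1119\right) 369 = \left(\frac{39}{25} - 1119\right) 369 = \left(- \frac{27936}{25}\right) 369 = - \frac{10308384}{25} \approx -4.1234 \cdot 10^{5}$)
$f - 1717392 = - \frac{10308384}{25} - 1717392 = - \frac{53243184}{25}$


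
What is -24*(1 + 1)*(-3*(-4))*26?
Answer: -14976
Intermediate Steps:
-24*(1 + 1)*(-3*(-4))*26 = -48*12*26 = -24*24*26 = -576*26 = -14976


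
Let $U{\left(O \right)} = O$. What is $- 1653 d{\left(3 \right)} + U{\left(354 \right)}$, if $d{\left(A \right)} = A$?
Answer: $-4605$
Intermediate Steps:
$- 1653 d{\left(3 \right)} + U{\left(354 \right)} = \left(-1653\right) 3 + 354 = -4959 + 354 = -4605$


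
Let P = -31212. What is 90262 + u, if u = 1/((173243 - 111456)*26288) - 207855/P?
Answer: 127119081315985471/1408230520752 ≈ 90269.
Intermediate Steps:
u = 9378051868447/1408230520752 (u = 1/((173243 - 111456)*26288) - 207855/(-31212) = (1/26288)/61787 - 207855*(-1/31212) = (1/61787)*(1/26288) + 23095/3468 = 1/1624256656 + 23095/3468 = 9378051868447/1408230520752 ≈ 6.6595)
90262 + u = 90262 + 9378051868447/1408230520752 = 127119081315985471/1408230520752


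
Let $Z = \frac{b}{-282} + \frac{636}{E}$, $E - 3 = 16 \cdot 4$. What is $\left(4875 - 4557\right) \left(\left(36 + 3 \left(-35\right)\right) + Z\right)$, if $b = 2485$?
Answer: $- \frac{68413937}{3149} \approx -21726.0$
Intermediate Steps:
$E = 67$ ($E = 3 + 16 \cdot 4 = 3 + 64 = 67$)
$Z = \frac{12857}{18894}$ ($Z = \frac{2485}{-282} + \frac{636}{67} = 2485 \left(- \frac{1}{282}\right) + 636 \cdot \frac{1}{67} = - \frac{2485}{282} + \frac{636}{67} = \frac{12857}{18894} \approx 0.68048$)
$\left(4875 - 4557\right) \left(\left(36 + 3 \left(-35\right)\right) + Z\right) = \left(4875 - 4557\right) \left(\left(36 + 3 \left(-35\right)\right) + \frac{12857}{18894}\right) = 318 \left(\left(36 - 105\right) + \frac{12857}{18894}\right) = 318 \left(-69 + \frac{12857}{18894}\right) = 318 \left(- \frac{1290829}{18894}\right) = - \frac{68413937}{3149}$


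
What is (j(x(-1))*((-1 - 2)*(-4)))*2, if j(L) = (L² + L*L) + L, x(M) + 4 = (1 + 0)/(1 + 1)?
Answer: 504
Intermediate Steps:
x(M) = -7/2 (x(M) = -4 + (1 + 0)/(1 + 1) = -4 + 1/2 = -4 + 1*(½) = -4 + ½ = -7/2)
j(L) = L + 2*L² (j(L) = (L² + L²) + L = 2*L² + L = L + 2*L²)
(j(x(-1))*((-1 - 2)*(-4)))*2 = ((-7*(1 + 2*(-7/2))/2)*((-1 - 2)*(-4)))*2 = ((-7*(1 - 7)/2)*(-3*(-4)))*2 = (-7/2*(-6)*12)*2 = (21*12)*2 = 252*2 = 504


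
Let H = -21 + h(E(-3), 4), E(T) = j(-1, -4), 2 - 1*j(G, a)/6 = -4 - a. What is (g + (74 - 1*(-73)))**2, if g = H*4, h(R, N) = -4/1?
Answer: 2209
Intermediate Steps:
j(G, a) = 36 + 6*a (j(G, a) = 12 - 6*(-4 - a) = 12 + (24 + 6*a) = 36 + 6*a)
E(T) = 12 (E(T) = 36 + 6*(-4) = 36 - 24 = 12)
h(R, N) = -4 (h(R, N) = -4*1 = -4)
H = -25 (H = -21 - 4 = -25)
g = -100 (g = -25*4 = -100)
(g + (74 - 1*(-73)))**2 = (-100 + (74 - 1*(-73)))**2 = (-100 + (74 + 73))**2 = (-100 + 147)**2 = 47**2 = 2209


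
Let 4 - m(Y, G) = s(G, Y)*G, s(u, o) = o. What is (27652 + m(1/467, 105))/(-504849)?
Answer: -12915247/235764483 ≈ -0.054780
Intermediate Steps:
m(Y, G) = 4 - G*Y (m(Y, G) = 4 - Y*G = 4 - G*Y)
(27652 + m(1/467, 105))/(-504849) = (27652 + (4 - 1*105/467))/(-504849) = (27652 + (4 - 1*105*1/467))*(-1/504849) = (27652 + (4 - 105/467))*(-1/504849) = (27652 + 1763/467)*(-1/504849) = (12915247/467)*(-1/504849) = -12915247/235764483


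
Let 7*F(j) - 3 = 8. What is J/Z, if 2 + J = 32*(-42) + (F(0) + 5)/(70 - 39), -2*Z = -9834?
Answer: -292036/1066989 ≈ -0.27370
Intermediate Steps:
Z = 4917 (Z = -½*(-9834) = 4917)
F(j) = 11/7 (F(j) = 3/7 + (⅐)*8 = 3/7 + 8/7 = 11/7)
J = -292036/217 (J = -2 + (32*(-42) + (11/7 + 5)/(70 - 39)) = -2 + (-1344 + (46/7)/31) = -2 + (-1344 + (46/7)*(1/31)) = -2 + (-1344 + 46/217) = -2 - 291602/217 = -292036/217 ≈ -1345.8)
J/Z = -292036/217/4917 = -292036/217*1/4917 = -292036/1066989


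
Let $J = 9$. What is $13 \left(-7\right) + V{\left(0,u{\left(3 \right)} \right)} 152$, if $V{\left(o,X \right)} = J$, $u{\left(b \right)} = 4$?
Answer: $1277$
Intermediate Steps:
$V{\left(o,X \right)} = 9$
$13 \left(-7\right) + V{\left(0,u{\left(3 \right)} \right)} 152 = 13 \left(-7\right) + 9 \cdot 152 = -91 + 1368 = 1277$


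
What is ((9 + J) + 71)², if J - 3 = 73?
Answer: 24336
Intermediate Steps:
J = 76 (J = 3 + 73 = 76)
((9 + J) + 71)² = ((9 + 76) + 71)² = (85 + 71)² = 156² = 24336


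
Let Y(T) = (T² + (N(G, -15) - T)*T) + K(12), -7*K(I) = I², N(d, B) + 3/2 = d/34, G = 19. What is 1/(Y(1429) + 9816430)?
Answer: 119/1167992674 ≈ 1.0188e-7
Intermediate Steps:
N(d, B) = -3/2 + d/34
K(I) = -I²/7
Y(T) = -144/7 + T² + T*(-16/17 - T) (Y(T) = (T² + ((-3/2 + (1/34)*19) - T)*T) - ⅐*12² = (T² + ((-3/2 + 19/34) - T)*T) - ⅐*144 = (T² + (-16/17 - T)*T) - 144/7 = (T² + T*(-16/17 - T)) - 144/7 = -144/7 + T² + T*(-16/17 - T))
1/(Y(1429) + 9816430) = 1/((-144/7 - 16/17*1429) + 9816430) = 1/((-144/7 - 22864/17) + 9816430) = 1/(-162496/119 + 9816430) = 1/(1167992674/119) = 119/1167992674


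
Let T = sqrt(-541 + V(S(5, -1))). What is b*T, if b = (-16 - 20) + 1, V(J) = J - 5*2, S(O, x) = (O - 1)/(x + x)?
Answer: -35*I*sqrt(553) ≈ -823.06*I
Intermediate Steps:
S(O, x) = (-1 + O)/(2*x) (S(O, x) = (-1 + O)/((2*x)) = (-1 + O)*(1/(2*x)) = (-1 + O)/(2*x))
V(J) = -10 + J (V(J) = J - 10 = -10 + J)
T = I*sqrt(553) (T = sqrt(-541 + (-10 + (1/2)*(-1 + 5)/(-1))) = sqrt(-541 + (-10 + (1/2)*(-1)*4)) = sqrt(-541 + (-10 - 2)) = sqrt(-541 - 12) = sqrt(-553) = I*sqrt(553) ≈ 23.516*I)
b = -35 (b = -36 + 1 = -35)
b*T = -35*I*sqrt(553)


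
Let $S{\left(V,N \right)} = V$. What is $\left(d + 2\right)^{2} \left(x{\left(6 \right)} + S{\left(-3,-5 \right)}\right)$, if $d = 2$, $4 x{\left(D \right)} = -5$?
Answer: $-68$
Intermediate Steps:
$x{\left(D \right)} = - \frac{5}{4}$ ($x{\left(D \right)} = \frac{1}{4} \left(-5\right) = - \frac{5}{4}$)
$\left(d + 2\right)^{2} \left(x{\left(6 \right)} + S{\left(-3,-5 \right)}\right) = \left(2 + 2\right)^{2} \left(- \frac{5}{4} - 3\right) = 4^{2} \left(- \frac{17}{4}\right) = 16 \left(- \frac{17}{4}\right) = -68$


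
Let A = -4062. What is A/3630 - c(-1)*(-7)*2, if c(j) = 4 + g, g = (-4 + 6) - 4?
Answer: 16263/605 ≈ 26.881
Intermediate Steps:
g = -2 (g = 2 - 4 = -2)
c(j) = 2 (c(j) = 4 - 2 = 2)
A/3630 - c(-1)*(-7)*2 = -4062/3630 - 2*(-7)*2 = -4062*1/3630 - (-14)*2 = -677/605 - 1*(-28) = -677/605 + 28 = 16263/605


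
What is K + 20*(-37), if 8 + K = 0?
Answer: -748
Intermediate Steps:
K = -8 (K = -8 + 0 = -8)
K + 20*(-37) = -8 + 20*(-37) = -8 - 740 = -748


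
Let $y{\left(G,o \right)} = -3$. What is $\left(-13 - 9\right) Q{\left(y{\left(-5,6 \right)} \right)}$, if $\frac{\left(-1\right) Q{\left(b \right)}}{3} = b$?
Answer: $-198$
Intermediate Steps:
$Q{\left(b \right)} = - 3 b$
$\left(-13 - 9\right) Q{\left(y{\left(-5,6 \right)} \right)} = \left(-13 - 9\right) \left(\left(-3\right) \left(-3\right)\right) = \left(-22\right) 9 = -198$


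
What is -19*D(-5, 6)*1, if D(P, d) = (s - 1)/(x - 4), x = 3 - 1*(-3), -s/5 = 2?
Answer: 209/2 ≈ 104.50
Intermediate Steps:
s = -10 (s = -5*2 = -10)
x = 6 (x = 3 + 3 = 6)
D(P, d) = -11/2 (D(P, d) = (-10 - 1)/(6 - 4) = -11/2)
-19*D(-5, 6)*1 = -19*(-11/2)*1 = (209/2)*1 = 209/2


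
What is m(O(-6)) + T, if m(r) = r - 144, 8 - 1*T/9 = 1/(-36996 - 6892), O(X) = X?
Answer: -3423255/43888 ≈ -78.000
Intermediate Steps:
T = 3159945/43888 (T = 72 - 9/(-36996 - 6892) = 72 - 9/(-43888) = 72 - 9*(-1/43888) = 72 + 9/43888 = 3159945/43888 ≈ 72.000)
m(r) = -144 + r
m(O(-6)) + T = (-144 - 6) + 3159945/43888 = -150 + 3159945/43888 = -3423255/43888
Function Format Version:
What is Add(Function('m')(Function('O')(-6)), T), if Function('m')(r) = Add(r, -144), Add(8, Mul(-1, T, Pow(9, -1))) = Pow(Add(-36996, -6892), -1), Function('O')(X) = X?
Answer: Rational(-3423255, 43888) ≈ -78.000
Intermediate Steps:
T = Rational(3159945, 43888) (T = Add(72, Mul(-9, Pow(Add(-36996, -6892), -1))) = Add(72, Mul(-9, Pow(-43888, -1))) = Add(72, Mul(-9, Rational(-1, 43888))) = Add(72, Rational(9, 43888)) = Rational(3159945, 43888) ≈ 72.000)
Function('m')(r) = Add(-144, r)
Add(Function('m')(Function('O')(-6)), T) = Add(Add(-144, -6), Rational(3159945, 43888)) = Add(-150, Rational(3159945, 43888)) = Rational(-3423255, 43888)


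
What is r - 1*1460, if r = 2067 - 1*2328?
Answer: -1721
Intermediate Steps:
r = -261 (r = 2067 - 2328 = -261)
r - 1*1460 = -261 - 1*1460 = -261 - 1460 = -1721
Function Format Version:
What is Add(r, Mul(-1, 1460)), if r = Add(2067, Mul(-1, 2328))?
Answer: -1721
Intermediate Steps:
r = -261 (r = Add(2067, -2328) = -261)
Add(r, Mul(-1, 1460)) = Add(-261, Mul(-1, 1460)) = Add(-261, -1460) = -1721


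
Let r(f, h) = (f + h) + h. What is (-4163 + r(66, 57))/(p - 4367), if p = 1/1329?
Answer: 756201/829106 ≈ 0.91207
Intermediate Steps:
p = 1/1329 ≈ 0.00075245
r(f, h) = f + 2*h
(-4163 + r(66, 57))/(p - 4367) = (-4163 + (66 + 2*57))/(1/1329 - 4367) = (-4163 + (66 + 114))/(-5803742/1329) = (-4163 + 180)*(-1329/5803742) = -3983*(-1329/5803742) = 756201/829106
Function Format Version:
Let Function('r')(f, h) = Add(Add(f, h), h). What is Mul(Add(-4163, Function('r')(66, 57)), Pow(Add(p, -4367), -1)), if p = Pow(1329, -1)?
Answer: Rational(756201, 829106) ≈ 0.91207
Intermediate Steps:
p = Rational(1, 1329) ≈ 0.00075245
Function('r')(f, h) = Add(f, Mul(2, h))
Mul(Add(-4163, Function('r')(66, 57)), Pow(Add(p, -4367), -1)) = Mul(Add(-4163, Add(66, Mul(2, 57))), Pow(Add(Rational(1, 1329), -4367), -1)) = Mul(Add(-4163, Add(66, 114)), Pow(Rational(-5803742, 1329), -1)) = Mul(Add(-4163, 180), Rational(-1329, 5803742)) = Mul(-3983, Rational(-1329, 5803742)) = Rational(756201, 829106)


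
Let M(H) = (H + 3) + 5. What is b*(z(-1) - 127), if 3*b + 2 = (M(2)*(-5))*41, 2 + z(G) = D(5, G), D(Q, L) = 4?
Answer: 85500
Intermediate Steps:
M(H) = 8 + H (M(H) = (3 + H) + 5 = 8 + H)
z(G) = 2 (z(G) = -2 + 4 = 2)
b = -684 (b = -⅔ + (((8 + 2)*(-5))*41)/3 = -⅔ + ((10*(-5))*41)/3 = -⅔ + (-50*41)/3 = -⅔ + (⅓)*(-2050) = -⅔ - 2050/3 = -684)
b*(z(-1) - 127) = -684*(2 - 127) = -684*(-125) = 85500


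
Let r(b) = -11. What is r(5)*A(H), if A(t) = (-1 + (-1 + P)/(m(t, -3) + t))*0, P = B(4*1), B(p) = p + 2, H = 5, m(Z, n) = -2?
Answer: 0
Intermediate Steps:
B(p) = 2 + p
P = 6 (P = 2 + 4*1 = 2 + 4 = 6)
A(t) = 0 (A(t) = (-1 + (-1 + 6)/(-2 + t))*0 = (-1 + 5/(-2 + t))*0 = 0)
r(5)*A(H) = -11*0 = 0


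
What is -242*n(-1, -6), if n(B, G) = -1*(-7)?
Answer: -1694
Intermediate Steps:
n(B, G) = 7
-242*n(-1, -6) = -242*7 = -1694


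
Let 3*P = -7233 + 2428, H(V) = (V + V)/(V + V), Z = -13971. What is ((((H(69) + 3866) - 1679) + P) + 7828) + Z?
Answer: -16670/3 ≈ -5556.7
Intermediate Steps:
H(V) = 1 (H(V) = (2*V)/((2*V)) = (2*V)*(1/(2*V)) = 1)
P = -4805/3 (P = (-7233 + 2428)/3 = (⅓)*(-4805) = -4805/3 ≈ -1601.7)
((((H(69) + 3866) - 1679) + P) + 7828) + Z = ((((1 + 3866) - 1679) - 4805/3) + 7828) - 13971 = (((3867 - 1679) - 4805/3) + 7828) - 13971 = ((2188 - 4805/3) + 7828) - 13971 = (1759/3 + 7828) - 13971 = 25243/3 - 13971 = -16670/3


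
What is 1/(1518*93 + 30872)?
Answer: 1/172046 ≈ 5.8124e-6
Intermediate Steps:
1/(1518*93 + 30872) = 1/(141174 + 30872) = 1/172046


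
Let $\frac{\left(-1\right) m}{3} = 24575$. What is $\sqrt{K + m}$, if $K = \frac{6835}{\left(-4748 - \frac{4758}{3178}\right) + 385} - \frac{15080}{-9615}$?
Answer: $\frac{i \sqrt{13112622619106249285991282}}{13336362678} \approx 271.52 i$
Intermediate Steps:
$K = \frac{31173731}{13336362678}$ ($K = \frac{6835}{\left(-4748 - \frac{2379}{1589}\right) + 385} - - \frac{3016}{1923} = \frac{6835}{\left(-4748 - \frac{2379}{1589}\right) + 385} + \frac{3016}{1923} = \frac{6835}{- \frac{7546951}{1589} + 385} + \frac{3016}{1923} = \frac{6835}{- \frac{6935186}{1589}} + \frac{3016}{1923} = 6835 \left(- \frac{1589}{6935186}\right) + \frac{3016}{1923} = - \frac{10860815}{6935186} + \frac{3016}{1923} = \frac{31173731}{13336362678} \approx 0.0023375$)
$m = -73725$ ($m = \left(-3\right) 24575 = -73725$)
$\sqrt{K + m} = \sqrt{\frac{31173731}{13336362678} - 73725} = \sqrt{- \frac{983223307261819}{13336362678}} = \frac{i \sqrt{13112622619106249285991282}}{13336362678}$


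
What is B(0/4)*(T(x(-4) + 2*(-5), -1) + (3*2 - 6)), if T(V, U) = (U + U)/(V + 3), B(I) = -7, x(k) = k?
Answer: -14/11 ≈ -1.2727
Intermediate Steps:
T(V, U) = 2*U/(3 + V) (T(V, U) = (2*U)/(3 + V) = 2*U/(3 + V))
B(0/4)*(T(x(-4) + 2*(-5), -1) + (3*2 - 6)) = -7*(2*(-1)/(3 + (-4 + 2*(-5))) + (3*2 - 6)) = -7*(2*(-1)/(3 + (-4 - 10)) + (6 - 6)) = -7*(2*(-1)/(3 - 14) + 0) = -7*(2*(-1)/(-11) + 0) = -7*(2*(-1)*(-1/11) + 0) = -7*(2/11 + 0) = -7*2/11 = -14/11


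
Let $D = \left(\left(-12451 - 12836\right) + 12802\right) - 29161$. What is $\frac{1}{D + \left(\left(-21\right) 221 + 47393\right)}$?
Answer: $\frac{1}{1106} \approx 0.00090416$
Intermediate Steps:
$D = -41646$ ($D = \left(-25287 + 12802\right) - 29161 = -12485 - 29161 = -41646$)
$\frac{1}{D + \left(\left(-21\right) 221 + 47393\right)} = \frac{1}{-41646 + \left(\left(-21\right) 221 + 47393\right)} = \frac{1}{-41646 + \left(-4641 + 47393\right)} = \frac{1}{-41646 + 42752} = \frac{1}{1106}$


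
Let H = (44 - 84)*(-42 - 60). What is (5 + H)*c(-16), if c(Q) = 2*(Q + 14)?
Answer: -16340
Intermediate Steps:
c(Q) = 28 + 2*Q (c(Q) = 2*(14 + Q) = 28 + 2*Q)
H = 4080 (H = -40*(-102) = 4080)
(5 + H)*c(-16) = (5 + 4080)*(28 + 2*(-16)) = 4085*(28 - 32) = 4085*(-4) = -16340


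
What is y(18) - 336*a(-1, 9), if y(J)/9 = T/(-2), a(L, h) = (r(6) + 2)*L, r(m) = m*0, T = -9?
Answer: 1425/2 ≈ 712.50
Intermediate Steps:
r(m) = 0
a(L, h) = 2*L (a(L, h) = (0 + 2)*L = 2*L)
y(J) = 81/2 (y(J) = 9*(-9/(-2)) = 9*(-9*(-1/2)) = 9*(9/2) = 81/2)
y(18) - 336*a(-1, 9) = 81/2 - 672*(-1) = 81/2 - 336*(-2) = 81/2 + 672 = 1425/2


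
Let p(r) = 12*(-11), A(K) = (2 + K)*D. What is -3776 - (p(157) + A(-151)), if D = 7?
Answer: -2601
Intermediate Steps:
A(K) = 14 + 7*K (A(K) = (2 + K)*7 = 14 + 7*K)
p(r) = -132
-3776 - (p(157) + A(-151)) = -3776 - (-132 + (14 + 7*(-151))) = -3776 - (-132 + (14 - 1057)) = -3776 - (-132 - 1043) = -3776 - 1*(-1175) = -3776 + 1175 = -2601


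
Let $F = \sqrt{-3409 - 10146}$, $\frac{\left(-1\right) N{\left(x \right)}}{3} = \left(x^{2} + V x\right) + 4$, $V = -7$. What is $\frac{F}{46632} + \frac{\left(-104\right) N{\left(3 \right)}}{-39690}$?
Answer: $\frac{416}{6615} + \frac{i \sqrt{13555}}{46632} \approx 0.062887 + 0.0024967 i$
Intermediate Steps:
$N{\left(x \right)} = -12 - 3 x^{2} + 21 x$ ($N{\left(x \right)} = - 3 \left(\left(x^{2} - 7 x\right) + 4\right) = - 3 \left(4 + x^{2} - 7 x\right) = -12 - 3 x^{2} + 21 x$)
$F = i \sqrt{13555}$ ($F = \sqrt{-13555} = i \sqrt{13555} \approx 116.43 i$)
$\frac{F}{46632} + \frac{\left(-104\right) N{\left(3 \right)}}{-39690} = \frac{i \sqrt{13555}}{46632} + \frac{\left(-104\right) \left(-12 - 3 \cdot 3^{2} + 21 \cdot 3\right)}{-39690} = i \sqrt{13555} \cdot \frac{1}{46632} + - 104 \left(-12 - 27 + 63\right) \left(- \frac{1}{39690}\right) = \frac{i \sqrt{13555}}{46632} + - 104 \left(-12 - 27 + 63\right) \left(- \frac{1}{39690}\right) = \frac{i \sqrt{13555}}{46632} + \left(-104\right) 24 \left(- \frac{1}{39690}\right) = \frac{i \sqrt{13555}}{46632} - - \frac{416}{6615} = \frac{i \sqrt{13555}}{46632} + \frac{416}{6615} = \frac{416}{6615} + \frac{i \sqrt{13555}}{46632}$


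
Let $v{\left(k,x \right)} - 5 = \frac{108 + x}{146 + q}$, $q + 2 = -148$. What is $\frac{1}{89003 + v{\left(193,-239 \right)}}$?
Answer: $\frac{4}{356163} \approx 1.1231 \cdot 10^{-5}$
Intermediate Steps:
$q = -150$ ($q = -2 - 148 = -150$)
$v{\left(k,x \right)} = -22 - \frac{x}{4}$ ($v{\left(k,x \right)} = 5 + \frac{108 + x}{146 - 150} = 5 + \frac{108 + x}{-4} = 5 + \left(108 + x\right) \left(- \frac{1}{4}\right) = 5 - \left(27 + \frac{x}{4}\right) = -22 - \frac{x}{4}$)
$\frac{1}{89003 + v{\left(193,-239 \right)}} = \frac{1}{89003 - - \frac{151}{4}} = \frac{1}{89003 + \left(-22 + \frac{239}{4}\right)} = \frac{1}{89003 + \frac{151}{4}} = \frac{1}{\frac{356163}{4}} = \frac{4}{356163}$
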